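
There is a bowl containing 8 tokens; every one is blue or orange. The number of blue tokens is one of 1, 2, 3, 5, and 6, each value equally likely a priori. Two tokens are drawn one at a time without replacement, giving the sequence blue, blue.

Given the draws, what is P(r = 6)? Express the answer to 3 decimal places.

0.517

Compute the likelihood of the observed sequence for each case: P(data | r = 1) = (1/8)(0/7) = 0; P(data | r = 2) = (2/8)(1/7) = 1/28; P(data | r = 3) = (3/8)(2/7) = 3/28; P(data | r = 5) = (5/8)(4/7) = 5/14; P(data | r = 6) = (6/8)(5/7) = 15/28.
Weighting by the prior gives 1/5 · 0 = 0, 1/5 · 1/28 = 1/140, 1/5 · 3/28 = 3/140, 1/5 · 5/14 = 1/14, 1/5 · 15/28 = 3/28; with total 29/140.
So P(r = 6 | data) = (3/28) / (29/140) = 15/29.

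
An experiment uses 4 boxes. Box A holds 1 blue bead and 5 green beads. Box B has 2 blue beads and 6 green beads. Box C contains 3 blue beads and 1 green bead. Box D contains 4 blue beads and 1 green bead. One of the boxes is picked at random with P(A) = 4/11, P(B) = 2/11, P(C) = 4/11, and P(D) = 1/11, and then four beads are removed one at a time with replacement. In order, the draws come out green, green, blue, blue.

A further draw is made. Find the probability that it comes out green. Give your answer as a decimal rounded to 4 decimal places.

Compute the likelihood of the observed sequence for each case: P(data | box A) = (5/6)(5/6)(1/6)(1/6) = 0.01929; P(data | box B) = (6/8)(6/8)(2/8)(2/8) = 0.035156; P(data | box C) = (1/4)(1/4)(3/4)(3/4) = 0.035156; P(data | box D) = (1/5)(1/5)(4/5)(4/5) = 0.0256.
The prior-weighted likelihoods are 4/11 · 0.01929 = 0.0070146, 2/11 · 0.035156 = 0.006392, 4/11 · 0.035156 = 0.012784, 1/11 · 0.0256 = 0.0023273; with total 0.028518.
Normalising, the posterior is P(box A | data) = 0.24597, P(box B | data) = 0.22414, P(box C | data) = 0.44828, P(box D | data) = 0.081607.
Averaging over the posterior, P(green next | data) = (5/6)(0.24597) + (3/4)(0.22414) + (1/4)(0.44828) + (1/5)(0.081607) = 0.50147.

0.5015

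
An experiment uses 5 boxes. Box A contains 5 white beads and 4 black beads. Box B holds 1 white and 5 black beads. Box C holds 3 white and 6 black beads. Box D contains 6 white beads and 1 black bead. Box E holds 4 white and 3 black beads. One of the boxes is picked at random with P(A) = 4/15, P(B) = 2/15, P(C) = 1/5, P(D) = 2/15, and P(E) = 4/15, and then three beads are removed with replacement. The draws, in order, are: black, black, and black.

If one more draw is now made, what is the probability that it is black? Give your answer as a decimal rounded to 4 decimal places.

0.6802

The likelihood of the observed sequence under each hypothesis: P(data | box A) = (4/9)(4/9)(4/9) = 0.087791; P(data | box B) = (5/6)(5/6)(5/6) = 0.5787; P(data | box C) = (6/9)(6/9)(6/9) = 0.2963; P(data | box D) = (1/7)(1/7)(1/7) = 0.0029155; P(data | box E) = (3/7)(3/7)(3/7) = 0.078717.
Weighting by the prior gives 4/15 · 0.087791 = 0.023411, 2/15 · 0.5787 = 0.07716, 1/5 · 0.2963 = 0.059259, 2/15 · 0.0029155 = 0.00038873, 4/15 · 0.078717 = 0.020991; with total 0.18121.
Normalising, the posterior is P(box A | data) = 0.12919, P(box B | data) = 0.42581, P(box C | data) = 0.32702, P(box D | data) = 0.0021452, P(box E | data) = 0.11584.
The predictive probability is P(black next | data) = (4/9)(0.12919) + (5/6)(0.42581) + (2/3)(0.32702) + (1/7)(0.0021452) + (3/7)(0.11584) = 0.68022.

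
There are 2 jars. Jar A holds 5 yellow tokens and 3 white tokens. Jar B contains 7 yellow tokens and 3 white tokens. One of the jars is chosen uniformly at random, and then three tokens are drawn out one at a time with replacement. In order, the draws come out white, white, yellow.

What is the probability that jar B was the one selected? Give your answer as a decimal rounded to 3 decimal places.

The likelihood of the observed sequence under each hypothesis: P(data | jar A) = (3/8)(3/8)(5/8) = 0.087891; P(data | jar B) = (3/10)(3/10)(7/10) = 0.063.
Multiplying each by its prior: 1/2 · 0.087891 = 0.043945, 1/2 · 0.063 = 0.0315; these sum to 0.075445.
So P(jar B | data) = (0.0315) / (0.075445) = 0.41752.

0.418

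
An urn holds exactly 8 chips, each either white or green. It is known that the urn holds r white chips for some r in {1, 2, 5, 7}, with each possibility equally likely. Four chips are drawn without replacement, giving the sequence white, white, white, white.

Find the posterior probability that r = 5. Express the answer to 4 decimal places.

0.1250

Under each hypothesis, the probability of the observed sequence is: P(data | r = 1) = (1/8)(0/7) = 0; P(data | r = 2) = (2/8)(1/7)(0/6) = 0; P(data | r = 5) = (5/8)(4/7)(3/6)(2/5) = 1/14; P(data | r = 7) = (7/8)(6/7)(5/6)(4/5) = 1/2.
The prior-weighted likelihoods are 1/4 · 0 = 0, 1/4 · 0 = 0, 1/4 · 1/14 = 1/56, 1/4 · 1/2 = 1/8; these sum to 1/7.
Hence P(r = 5 | data) = (1/56) / (1/7) = 1/8.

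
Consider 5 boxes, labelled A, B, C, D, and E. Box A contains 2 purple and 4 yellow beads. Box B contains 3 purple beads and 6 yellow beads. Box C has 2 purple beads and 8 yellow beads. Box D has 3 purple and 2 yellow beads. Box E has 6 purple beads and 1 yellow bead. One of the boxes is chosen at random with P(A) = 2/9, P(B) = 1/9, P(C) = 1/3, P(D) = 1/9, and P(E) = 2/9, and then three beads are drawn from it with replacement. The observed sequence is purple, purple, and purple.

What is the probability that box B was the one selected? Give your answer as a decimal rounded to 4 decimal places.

0.0230

Compute the likelihood of the observed sequence for each case: P(data | box A) = (2/6)(2/6)(2/6) = 0.037037; P(data | box B) = (3/9)(3/9)(3/9) = 0.037037; P(data | box C) = (2/10)(2/10)(2/10) = 0.008; P(data | box D) = (3/5)(3/5)(3/5) = 0.216; P(data | box E) = (6/7)(6/7)(6/7) = 0.62974.
Multiplying each by its prior: 2/9 · 0.037037 = 0.0082305, 1/9 · 0.037037 = 0.0041152, 1/3 · 0.008 = 0.0026667, 1/9 · 0.216 = 0.024, 2/9 · 0.62974 = 0.13994; summing to 0.17895.
Hence P(box B | data) = (0.0041152) / (0.17895) = 0.022996.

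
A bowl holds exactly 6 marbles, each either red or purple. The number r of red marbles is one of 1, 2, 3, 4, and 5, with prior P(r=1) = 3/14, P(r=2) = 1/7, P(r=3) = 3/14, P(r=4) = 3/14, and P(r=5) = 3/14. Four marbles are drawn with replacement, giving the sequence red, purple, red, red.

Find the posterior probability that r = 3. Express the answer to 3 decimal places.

0.225

The likelihood of the observed sequence under each hypothesis: P(data | r = 1) = (1/6)(5/6)(1/6)(1/6) = 0.003858; P(data | r = 2) = (2/6)(4/6)(2/6)(2/6) = 0.024691; P(data | r = 3) = (3/6)(3/6)(3/6)(3/6) = 0.0625; P(data | r = 4) = (4/6)(2/6)(4/6)(4/6) = 0.098765; P(data | r = 5) = (5/6)(1/6)(5/6)(5/6) = 0.096451.
Weighting by the prior gives 3/14 · 0.003858 = 0.00082672, 1/7 · 0.024691 = 0.0035273, 3/14 · 0.0625 = 0.013393, 3/14 · 0.098765 = 0.021164, 3/14 · 0.096451 = 0.020668; summing to 0.059579.
Therefore the posterior P(r = 3 | data) = (0.013393) / (0.059579) = 0.22479.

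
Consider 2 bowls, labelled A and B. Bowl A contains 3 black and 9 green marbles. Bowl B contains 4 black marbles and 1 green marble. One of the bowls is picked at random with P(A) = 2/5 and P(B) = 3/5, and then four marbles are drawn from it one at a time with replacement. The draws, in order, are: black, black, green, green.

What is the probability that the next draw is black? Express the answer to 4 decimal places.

The likelihood of the observed sequence under each hypothesis: P(data | bowl A) = (3/12)(3/12)(9/12)(9/12) = 0.035156; P(data | bowl B) = (4/5)(4/5)(1/5)(1/5) = 0.0256.
The prior-weighted likelihoods are 2/5 · 0.035156 = 0.014063, 3/5 · 0.0256 = 0.01536; with total 0.029423.
Dividing through by the total gives posterior P(bowl A | data) = 0.47795, P(bowl B | data) = 0.52205.
The predictive probability is P(black next | data) = (1/4)(0.47795) + (4/5)(0.52205) = 0.53713.

0.5371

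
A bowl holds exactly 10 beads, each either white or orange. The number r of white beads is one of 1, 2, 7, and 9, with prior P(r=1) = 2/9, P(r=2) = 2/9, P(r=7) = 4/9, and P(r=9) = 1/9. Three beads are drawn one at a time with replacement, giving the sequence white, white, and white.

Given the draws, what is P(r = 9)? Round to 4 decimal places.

0.3440

For each hypothesis, P(data | H) works out to: P(data | r = 1) = (1/10)(1/10)(1/10) = 0.001; P(data | r = 2) = (2/10)(2/10)(2/10) = 0.008; P(data | r = 7) = (7/10)(7/10)(7/10) = 0.343; P(data | r = 9) = (9/10)(9/10)(9/10) = 0.729.
The prior-weighted likelihoods are 2/9 · 0.001 = 0.00022222, 2/9 · 0.008 = 0.0017778, 4/9 · 0.343 = 0.15244, 1/9 · 0.729 = 0.081; these sum to 0.23544.
So P(r = 9 | data) = (0.081) / (0.23544) = 0.34403.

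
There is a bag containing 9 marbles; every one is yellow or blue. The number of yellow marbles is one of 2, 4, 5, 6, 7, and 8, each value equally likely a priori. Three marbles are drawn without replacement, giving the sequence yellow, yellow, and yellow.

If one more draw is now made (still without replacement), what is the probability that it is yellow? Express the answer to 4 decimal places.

0.6720

For each hypothesis, P(data | H) works out to: P(data | r = 2) = (2/9)(1/8)(0/7) = 0; P(data | r = 4) = (4/9)(3/8)(2/7) = 1/21; P(data | r = 5) = (5/9)(4/8)(3/7) = 5/42; P(data | r = 6) = (6/9)(5/8)(4/7) = 5/21; P(data | r = 7) = (7/9)(6/8)(5/7) = 5/12; P(data | r = 8) = (8/9)(7/8)(6/7) = 2/3.
The prior-weighted likelihoods are 1/6 · 0 = 0, 1/6 · 1/21 = 1/126, 1/6 · 5/42 = 5/252, 1/6 · 5/21 = 5/126, 1/6 · 5/12 = 5/72, 1/6 · 2/3 = 1/9; with total 125/504.
Normalising, the posterior is P(r = 2 | data) = 0, P(r = 4 | data) = 4/125, P(r = 5 | data) = 2/25, P(r = 6 | data) = 4/25, P(r = 7 | data) = 7/25, P(r = 8 | data) = 56/125.
The predictive probability is P(yellow next | data) = (1/6)(4/125) + (1/3)(2/25) + (1/2)(4/25) + (2/3)(7/25) + (5/6)(56/125) = 84/125.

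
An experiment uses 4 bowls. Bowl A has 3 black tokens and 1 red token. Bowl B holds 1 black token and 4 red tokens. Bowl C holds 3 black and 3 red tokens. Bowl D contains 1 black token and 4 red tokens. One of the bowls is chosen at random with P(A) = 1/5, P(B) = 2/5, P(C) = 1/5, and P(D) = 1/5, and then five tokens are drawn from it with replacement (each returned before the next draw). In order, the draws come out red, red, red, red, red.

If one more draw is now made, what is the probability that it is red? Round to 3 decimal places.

0.790

For each hypothesis, P(data | H) works out to: P(data | bowl A) = (1/4)(1/4)(1/4)(1/4)(1/4) = 0.00097656; P(data | bowl B) = (4/5)(4/5)(4/5)(4/5)(4/5) = 0.32768; P(data | bowl C) = (3/6)(3/6)(3/6)(3/6)(3/6) = 0.03125; P(data | bowl D) = (4/5)(4/5)(4/5)(4/5)(4/5) = 0.32768.
The prior-weighted likelihoods are 1/5 · 0.00097656 = 0.00019531, 2/5 · 0.32768 = 0.13107, 1/5 · 0.03125 = 0.00625, 1/5 · 0.32768 = 0.065536; with total 0.20305.
Dividing through by the total gives posterior P(bowl A | data) = 0.00096188, P(bowl B | data) = 0.64551, P(bowl C | data) = 0.03078, P(bowl D | data) = 0.32275.
The predictive probability is P(red next | data) = (1/4)(0.00096188) + (4/5)(0.64551) + (1/2)(0.03078) + (4/5)(0.32275) = 0.79024.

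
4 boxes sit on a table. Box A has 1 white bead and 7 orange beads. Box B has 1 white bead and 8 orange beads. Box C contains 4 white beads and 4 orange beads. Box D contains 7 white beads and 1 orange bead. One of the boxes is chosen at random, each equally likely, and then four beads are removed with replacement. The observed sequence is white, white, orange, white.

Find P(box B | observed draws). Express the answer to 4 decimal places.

For each hypothesis, P(data | H) works out to: P(data | box A) = (1/8)(1/8)(7/8)(1/8) = 0.001709; P(data | box B) = (1/9)(1/9)(8/9)(1/9) = 0.0012193; P(data | box C) = (4/8)(4/8)(4/8)(4/8) = 0.0625; P(data | box D) = (7/8)(7/8)(1/8)(7/8) = 0.08374.
The prior-weighted likelihoods are 1/4 · 0.001709 = 0.00042725, 1/4 · 0.0012193 = 0.00030483, 1/4 · 0.0625 = 0.015625, 1/4 · 0.08374 = 0.020935; summing to 0.037292.
Hence P(box B | data) = (0.00030483) / (0.037292) = 0.0081742.

0.0082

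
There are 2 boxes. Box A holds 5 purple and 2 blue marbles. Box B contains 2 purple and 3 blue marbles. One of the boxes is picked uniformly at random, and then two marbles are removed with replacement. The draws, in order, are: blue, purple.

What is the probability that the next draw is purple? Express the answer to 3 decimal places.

The likelihood of the observed sequence under each hypothesis: P(data | box A) = (2/7)(5/7) = 0.20408; P(data | box B) = (3/5)(2/5) = 0.24.
Multiplying each by its prior: 1/2 · 0.20408 = 0.10204, 1/2 · 0.24 = 0.12; with total 0.22204.
Dividing through by the total gives posterior P(box A | data) = 0.45956, P(box B | data) = 0.54044.
So P(purple next | data) = Σ P(purple next | H) P(H | data) = (5/7)(0.45956) + (2/5)(0.54044) = 0.54443.

0.544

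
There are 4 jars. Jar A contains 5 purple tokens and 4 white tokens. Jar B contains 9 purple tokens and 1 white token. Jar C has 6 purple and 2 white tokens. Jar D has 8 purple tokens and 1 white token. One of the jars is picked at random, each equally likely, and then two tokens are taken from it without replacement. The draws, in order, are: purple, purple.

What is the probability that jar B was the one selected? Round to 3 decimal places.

0.335

For each hypothesis, P(data | H) works out to: P(data | jar A) = (5/9)(4/8) = 0.27778; P(data | jar B) = (9/10)(8/9) = 0.8; P(data | jar C) = (6/8)(5/7) = 0.53571; P(data | jar D) = (8/9)(7/8) = 0.77778.
Multiplying each by its prior: 1/4 · 0.27778 = 0.069444, 1/4 · 0.8 = 0.2, 1/4 · 0.53571 = 0.13393, 1/4 · 0.77778 = 0.19444; with total 0.59782.
By Bayes' rule, P(jar B | data) = (0.2) / (0.59782) = 0.33455.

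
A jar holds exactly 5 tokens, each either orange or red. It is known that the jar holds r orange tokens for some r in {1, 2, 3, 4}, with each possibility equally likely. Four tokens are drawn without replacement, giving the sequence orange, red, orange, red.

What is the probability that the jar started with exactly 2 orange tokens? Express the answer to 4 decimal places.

0.5000

Compute the likelihood of the observed sequence for each case: P(data | r = 1) = (1/5)(4/4)(0/3) = 0; P(data | r = 2) = (2/5)(3/4)(1/3)(2/2) = 1/10; P(data | r = 3) = (3/5)(2/4)(2/3)(1/2) = 1/10; P(data | r = 4) = (4/5)(1/4)(3/3)(0/2) = 0.
The prior-weighted likelihoods are 1/4 · 0 = 0, 1/4 · 1/10 = 1/40, 1/4 · 1/10 = 1/40, 1/4 · 0 = 0; these sum to 1/20.
Therefore the posterior P(r = 2 | data) = (1/40) / (1/20) = 1/2.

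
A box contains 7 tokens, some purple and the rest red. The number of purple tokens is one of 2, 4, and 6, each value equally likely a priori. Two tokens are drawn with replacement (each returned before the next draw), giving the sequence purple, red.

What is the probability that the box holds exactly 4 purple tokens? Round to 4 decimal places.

0.4286

For each hypothesis, P(data | H) works out to: P(data | r = 2) = (2/7)(5/7) = 10/49; P(data | r = 4) = (4/7)(3/7) = 12/49; P(data | r = 6) = (6/7)(1/7) = 6/49.
The prior-weighted likelihoods are 1/3 · 10/49 = 10/147, 1/3 · 12/49 = 4/49, 1/3 · 6/49 = 2/49; these sum to 4/21.
Therefore the posterior P(r = 4 | data) = (4/49) / (4/21) = 3/7.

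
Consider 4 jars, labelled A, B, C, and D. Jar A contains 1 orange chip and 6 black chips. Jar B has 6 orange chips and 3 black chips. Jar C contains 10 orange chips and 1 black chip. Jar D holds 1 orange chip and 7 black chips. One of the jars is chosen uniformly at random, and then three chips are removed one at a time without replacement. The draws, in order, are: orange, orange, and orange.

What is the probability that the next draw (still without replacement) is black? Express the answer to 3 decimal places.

The likelihood of the observed sequence under each hypothesis: P(data | jar A) = (1/7)(0/6) = 0; P(data | jar B) = (6/9)(5/8)(4/7) = 5/21; P(data | jar C) = (10/11)(9/10)(8/9) = 8/11; P(data | jar D) = (1/8)(0/7) = 0.
Multiplying each by its prior: 1/4 · 0 = 0, 1/4 · 5/21 = 5/84, 1/4 · 8/11 = 2/11, 1/4 · 0 = 0; these sum to 223/924.
Dividing through by the total gives posterior P(jar A | data) = 0, P(jar B | data) = 55/223, P(jar C | data) = 168/223, P(jar D | data) = 0.
So P(black next | data) = Σ P(black next | H) P(H | data) = (1/2)(55/223) + (1/8)(168/223) = 97/446.

0.217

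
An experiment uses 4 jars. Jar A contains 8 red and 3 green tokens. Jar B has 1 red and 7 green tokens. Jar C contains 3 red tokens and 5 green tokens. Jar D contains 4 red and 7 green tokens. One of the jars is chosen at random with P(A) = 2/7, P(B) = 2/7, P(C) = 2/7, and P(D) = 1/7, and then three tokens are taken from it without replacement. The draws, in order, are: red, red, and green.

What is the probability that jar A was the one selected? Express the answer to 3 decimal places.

0.563

Under each hypothesis, the probability of the observed sequence is: P(data | jar A) = (8/11)(7/10)(3/9) = 0.1697; P(data | jar B) = (1/8)(0/7) = 0; P(data | jar C) = (3/8)(2/7)(5/6) = 0.089286; P(data | jar D) = (4/11)(3/10)(7/9) = 0.084848.
Multiplying each by its prior: 2/7 · 0.1697 = 0.048485, 2/7 · 0 = 0, 2/7 · 0.089286 = 0.02551, 1/7 · 0.084848 = 0.012121; with total 0.086116.
By Bayes' rule, P(jar A | data) = (0.048485) / (0.086116) = 0.56302.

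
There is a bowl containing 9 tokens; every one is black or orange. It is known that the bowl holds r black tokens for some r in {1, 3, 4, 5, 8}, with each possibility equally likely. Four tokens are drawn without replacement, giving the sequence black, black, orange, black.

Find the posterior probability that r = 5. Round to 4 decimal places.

Compute the likelihood of the observed sequence for each case: P(data | r = 1) = (1/9)(0/8) = 0; P(data | r = 3) = (3/9)(2/8)(6/7)(1/6) = 0.011905; P(data | r = 4) = (4/9)(3/8)(5/7)(2/6) = 0.039683; P(data | r = 5) = (5/9)(4/8)(4/7)(3/6) = 0.079365; P(data | r = 8) = (8/9)(7/8)(1/7)(6/6) = 0.11111.
Weighting by the prior gives 1/5 · 0 = 0, 1/5 · 0.011905 = 0.002381, 1/5 · 0.039683 = 0.0079365, 1/5 · 0.079365 = 0.015873, 1/5 · 0.11111 = 0.022222; summing to 0.048413.
By Bayes' rule, P(r = 5 | data) = (0.015873) / (0.048413) = 0.32787.

0.3279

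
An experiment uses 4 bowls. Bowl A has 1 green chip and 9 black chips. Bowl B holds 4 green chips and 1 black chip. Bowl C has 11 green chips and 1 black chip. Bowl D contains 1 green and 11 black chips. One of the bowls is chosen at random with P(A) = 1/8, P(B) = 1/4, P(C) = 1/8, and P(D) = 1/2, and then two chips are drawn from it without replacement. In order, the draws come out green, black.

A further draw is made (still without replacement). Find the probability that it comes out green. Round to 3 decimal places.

0.527

Under each hypothesis, the probability of the observed sequence is: P(data | bowl A) = (1/10)(9/9) = 1/10; P(data | bowl B) = (4/5)(1/4) = 1/5; P(data | bowl C) = (11/12)(1/11) = 1/12; P(data | bowl D) = (1/12)(11/11) = 1/12.
Weighting by the prior gives 1/8 · 1/10 = 1/80, 1/4 · 1/5 = 1/20, 1/8 · 1/12 = 1/96, 1/2 · 1/12 = 1/24; these sum to 11/96.
The posterior is then P(bowl A | data) = 6/55, P(bowl B | data) = 24/55, P(bowl C | data) = 1/11, P(bowl D | data) = 4/11.
So P(green next | data) = Σ P(green next | H) P(H | data) = (0)(6/55) + (1)(24/55) + (1)(1/11) + (0)(4/11) = 29/55.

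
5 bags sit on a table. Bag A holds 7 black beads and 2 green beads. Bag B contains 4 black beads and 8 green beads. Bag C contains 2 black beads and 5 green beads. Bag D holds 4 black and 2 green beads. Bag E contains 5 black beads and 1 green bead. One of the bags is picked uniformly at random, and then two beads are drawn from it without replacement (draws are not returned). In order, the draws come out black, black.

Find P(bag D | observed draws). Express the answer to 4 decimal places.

For each hypothesis, P(data | H) works out to: P(data | bag A) = (7/9)(6/8) = 0.58333; P(data | bag B) = (4/12)(3/11) = 0.090909; P(data | bag C) = (2/7)(1/6) = 0.047619; P(data | bag D) = (4/6)(3/5) = 0.4; P(data | bag E) = (5/6)(4/5) = 0.66667.
The prior-weighted likelihoods are 1/5 · 0.58333 = 0.11667, 1/5 · 0.090909 = 0.018182, 1/5 · 0.047619 = 0.0095238, 1/5 · 0.4 = 0.08, 1/5 · 0.66667 = 0.13333; with total 0.35771.
Therefore the posterior P(bag D | data) = (0.08) / (0.35771) = 0.22365.

0.2236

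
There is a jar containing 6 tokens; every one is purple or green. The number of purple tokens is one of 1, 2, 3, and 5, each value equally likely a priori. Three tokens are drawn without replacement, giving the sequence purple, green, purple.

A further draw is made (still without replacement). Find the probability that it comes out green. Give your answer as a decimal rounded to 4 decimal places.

Under each hypothesis, the probability of the observed sequence is: P(data | r = 1) = (1/6)(5/5)(0/4) = 0; P(data | r = 2) = (2/6)(4/5)(1/4) = 1/15; P(data | r = 3) = (3/6)(3/5)(2/4) = 3/20; P(data | r = 5) = (5/6)(1/5)(4/4) = 1/6.
The prior-weighted likelihoods are 1/4 · 0 = 0, 1/4 · 1/15 = 1/60, 1/4 · 3/20 = 3/80, 1/4 · 1/6 = 1/24; with total 23/240.
The posterior is then P(r = 1 | data) = 0, P(r = 2 | data) = 4/23, P(r = 3 | data) = 9/23, P(r = 5 | data) = 10/23.
The predictive probability is P(green next | data) = (1)(4/23) + (2/3)(9/23) + (0)(10/23) = 10/23.

0.4348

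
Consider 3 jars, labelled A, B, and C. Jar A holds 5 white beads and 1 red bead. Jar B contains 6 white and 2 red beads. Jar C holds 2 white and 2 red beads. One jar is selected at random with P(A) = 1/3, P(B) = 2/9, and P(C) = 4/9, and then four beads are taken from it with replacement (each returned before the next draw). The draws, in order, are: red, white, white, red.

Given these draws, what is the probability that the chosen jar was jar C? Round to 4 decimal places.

0.6611

Under each hypothesis, the probability of the observed sequence is: P(data | jar A) = (1/6)(5/6)(5/6)(1/6) = 0.01929; P(data | jar B) = (2/8)(6/8)(6/8)(2/8) = 0.035156; P(data | jar C) = (2/4)(2/4)(2/4)(2/4) = 0.0625.
Weighting by the prior gives 1/3 · 0.01929 = 0.00643, 2/9 · 0.035156 = 0.0078125, 4/9 · 0.0625 = 0.027778; with total 0.04202.
Hence P(jar C | data) = (0.027778) / (0.04202) = 0.66106.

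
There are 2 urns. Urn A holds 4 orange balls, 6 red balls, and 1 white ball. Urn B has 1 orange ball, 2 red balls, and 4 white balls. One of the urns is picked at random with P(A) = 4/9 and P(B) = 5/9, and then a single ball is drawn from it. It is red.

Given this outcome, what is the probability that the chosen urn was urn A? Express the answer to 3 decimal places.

The likelihood of this draw under each hypothesis: P(data | urn A) = (6/11) = 6/11; P(data | urn B) = (2/7) = 2/7.
Multiplying each by its prior: 4/9 · 6/11 = 8/33, 5/9 · 2/7 = 10/63; these sum to 278/693.
By Bayes' rule, P(urn A | data) = (8/33) / (278/693) = 84/139.

0.604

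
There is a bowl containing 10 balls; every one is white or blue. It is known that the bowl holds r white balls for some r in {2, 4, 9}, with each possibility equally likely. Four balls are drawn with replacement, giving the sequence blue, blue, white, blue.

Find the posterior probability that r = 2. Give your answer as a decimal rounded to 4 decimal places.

0.5398

The likelihood of the observed sequence under each hypothesis: P(data | r = 2) = (8/10)(8/10)(2/10)(8/10) = 0.1024; P(data | r = 4) = (6/10)(6/10)(4/10)(6/10) = 0.0864; P(data | r = 9) = (1/10)(1/10)(9/10)(1/10) = 0.0009.
Multiplying each by its prior: 1/3 · 0.1024 = 0.034133, 1/3 · 0.0864 = 0.0288, 1/3 · 0.0009 = 0.0003; summing to 0.063233.
Hence P(r = 2 | data) = (0.034133) / (0.063233) = 0.5398.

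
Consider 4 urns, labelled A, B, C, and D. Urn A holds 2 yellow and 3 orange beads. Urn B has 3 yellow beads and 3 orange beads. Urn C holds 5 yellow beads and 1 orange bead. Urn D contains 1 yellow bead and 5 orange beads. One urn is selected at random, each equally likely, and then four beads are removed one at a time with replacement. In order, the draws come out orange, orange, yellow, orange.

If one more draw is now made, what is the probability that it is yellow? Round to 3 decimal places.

Compute the likelihood of the observed sequence for each case: P(data | urn A) = (3/5)(3/5)(2/5)(3/5) = 0.0864; P(data | urn B) = (3/6)(3/6)(3/6)(3/6) = 0.0625; P(data | urn C) = (1/6)(1/6)(5/6)(1/6) = 0.003858; P(data | urn D) = (5/6)(5/6)(1/6)(5/6) = 0.096451.
Multiplying each by its prior: 1/4 · 0.0864 = 0.0216, 1/4 · 0.0625 = 0.015625, 1/4 · 0.003858 = 0.00096451, 1/4 · 0.096451 = 0.024113; these sum to 0.062302.
Normalising, the posterior is P(urn A | data) = 0.3467, P(urn B | data) = 0.25079, P(urn C | data) = 0.015481, P(urn D | data) = 0.38703.
The predictive probability is P(yellow next | data) = (2/5)(0.3467) + (1/2)(0.25079) + (5/6)(0.015481) + (1/6)(0.38703) = 0.34148.

0.341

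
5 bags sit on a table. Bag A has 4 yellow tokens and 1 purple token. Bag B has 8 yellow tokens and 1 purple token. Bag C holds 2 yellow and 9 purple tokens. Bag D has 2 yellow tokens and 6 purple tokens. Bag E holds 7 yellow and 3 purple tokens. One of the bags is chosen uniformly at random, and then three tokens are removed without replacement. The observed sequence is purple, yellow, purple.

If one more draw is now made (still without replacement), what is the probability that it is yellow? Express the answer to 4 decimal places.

0.2717

The likelihood of the observed sequence under each hypothesis: P(data | bag A) = (1/5)(4/4)(0/3) = 0; P(data | bag B) = (1/9)(8/8)(0/7) = 0; P(data | bag C) = (9/11)(2/10)(8/9) = 0.14545; P(data | bag D) = (6/8)(2/7)(5/6) = 0.17857; P(data | bag E) = (3/10)(7/9)(2/8) = 0.058333.
Weighting by the prior gives 1/5 · 0 = 0, 1/5 · 0 = 0, 1/5 · 0.14545 = 0.029091, 1/5 · 0.17857 = 0.035714, 1/5 · 0.058333 = 0.011667; summing to 0.076472.
The posterior is then P(bag A | data) = 0, P(bag B | data) = 0, P(bag C | data) = 0.38041, P(bag D | data) = 0.46703, P(bag E | data) = 0.15256.
Averaging over the posterior, P(yellow next | data) = (1/8)(0.38041) + (1/5)(0.46703) + (6/7)(0.15256) = 0.27172.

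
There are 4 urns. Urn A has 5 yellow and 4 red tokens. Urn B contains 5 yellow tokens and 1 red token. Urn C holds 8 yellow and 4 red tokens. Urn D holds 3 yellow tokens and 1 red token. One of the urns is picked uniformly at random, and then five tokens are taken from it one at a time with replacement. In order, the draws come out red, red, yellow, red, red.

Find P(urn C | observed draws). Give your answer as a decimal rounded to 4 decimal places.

The likelihood of the observed sequence under each hypothesis: P(data | urn A) = (4/9)(4/9)(5/9)(4/9)(4/9) = 0.021677; P(data | urn B) = (1/6)(1/6)(5/6)(1/6)(1/6) = 0.000643; P(data | urn C) = (4/12)(4/12)(8/12)(4/12)(4/12) = 0.0082305; P(data | urn D) = (1/4)(1/4)(3/4)(1/4)(1/4) = 0.0029297.
Multiplying each by its prior: 1/4 · 0.021677 = 0.0054192, 1/4 · 0.000643 = 0.00016075, 1/4 · 0.0082305 = 0.0020576, 1/4 · 0.0029297 = 0.00073242; with total 0.00837.
Therefore the posterior P(urn C | data) = (0.0020576) / (0.00837) = 0.24583.

0.2458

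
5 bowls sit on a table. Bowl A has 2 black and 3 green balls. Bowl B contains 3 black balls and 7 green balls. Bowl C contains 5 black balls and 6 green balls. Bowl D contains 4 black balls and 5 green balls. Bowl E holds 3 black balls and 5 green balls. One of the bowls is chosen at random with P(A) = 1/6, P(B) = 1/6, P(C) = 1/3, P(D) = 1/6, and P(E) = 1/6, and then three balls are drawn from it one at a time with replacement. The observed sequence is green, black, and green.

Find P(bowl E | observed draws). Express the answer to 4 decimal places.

0.1733

Compute the likelihood of the observed sequence for each case: P(data | bowl A) = (3/5)(2/5)(3/5) = 0.144; P(data | bowl B) = (7/10)(3/10)(7/10) = 0.147; P(data | bowl C) = (6/11)(5/11)(6/11) = 0.13524; P(data | bowl D) = (5/9)(4/9)(5/9) = 0.13717; P(data | bowl E) = (5/8)(3/8)(5/8) = 0.14648.
Weighting by the prior gives 1/6 · 0.144 = 0.024, 1/6 · 0.147 = 0.0245, 1/3 · 0.13524 = 0.045079, 1/6 · 0.13717 = 0.022862, 1/6 · 0.14648 = 0.024414; with total 0.14086.
So P(bowl E | data) = (0.024414) / (0.14086) = 0.17333.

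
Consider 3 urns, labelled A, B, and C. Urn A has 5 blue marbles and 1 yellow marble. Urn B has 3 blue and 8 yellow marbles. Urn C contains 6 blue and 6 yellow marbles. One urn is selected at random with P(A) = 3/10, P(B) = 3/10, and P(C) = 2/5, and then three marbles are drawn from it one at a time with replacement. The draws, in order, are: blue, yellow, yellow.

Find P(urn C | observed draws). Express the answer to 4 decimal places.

0.4989

Compute the likelihood of the observed sequence for each case: P(data | urn A) = (5/6)(1/6)(1/6) = 0.023148; P(data | urn B) = (3/11)(8/11)(8/11) = 0.14425; P(data | urn C) = (6/12)(6/12)(6/12) = 0.125.
The prior-weighted likelihoods are 3/10 · 0.023148 = 0.0069444, 3/10 · 0.14425 = 0.043276, 2/5 · 0.125 = 0.05; summing to 0.10022.
Hence P(urn C | data) = (0.05) / (0.10022) = 0.4989.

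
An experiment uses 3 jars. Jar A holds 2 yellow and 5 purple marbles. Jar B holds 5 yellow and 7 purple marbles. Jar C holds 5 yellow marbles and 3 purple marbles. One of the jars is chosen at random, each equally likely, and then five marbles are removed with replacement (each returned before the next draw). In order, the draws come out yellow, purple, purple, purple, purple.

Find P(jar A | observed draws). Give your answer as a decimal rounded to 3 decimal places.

For each hypothesis, P(data | H) works out to: P(data | jar A) = (2/7)(5/7)(5/7)(5/7)(5/7) = 0.074374; P(data | jar B) = (5/12)(7/12)(7/12)(7/12)(7/12) = 0.048245; P(data | jar C) = (5/8)(3/8)(3/8)(3/8)(3/8) = 0.01236.
The prior-weighted likelihoods are 1/3 · 0.074374 = 0.024791, 1/3 · 0.048245 = 0.016082, 1/3 · 0.01236 = 0.0041199; with total 0.044993.
By Bayes' rule, P(jar A | data) = (0.024791) / (0.044993) = 0.551.

0.551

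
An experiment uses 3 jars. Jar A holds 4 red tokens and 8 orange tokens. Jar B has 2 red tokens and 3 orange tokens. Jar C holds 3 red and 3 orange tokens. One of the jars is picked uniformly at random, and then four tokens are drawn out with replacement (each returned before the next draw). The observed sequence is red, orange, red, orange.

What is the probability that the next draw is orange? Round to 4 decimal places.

Under each hypothesis, the probability of the observed sequence is: P(data | jar A) = (4/12)(8/12)(4/12)(8/12) = 0.049383; P(data | jar B) = (2/5)(3/5)(2/5)(3/5) = 0.0576; P(data | jar C) = (3/6)(3/6)(3/6)(3/6) = 0.0625.
The prior-weighted likelihoods are 1/3 · 0.049383 = 0.016461, 1/3 · 0.0576 = 0.0192, 1/3 · 0.0625 = 0.020833; with total 0.056494.
Normalising, the posterior is P(jar A | data) = 0.29137, P(jar B | data) = 0.33986, P(jar C | data) = 0.36877.
Averaging over the posterior, P(orange next | data) = (2/3)(0.29137) + (3/5)(0.33986) + (1/2)(0.36877) = 0.58255.

0.5825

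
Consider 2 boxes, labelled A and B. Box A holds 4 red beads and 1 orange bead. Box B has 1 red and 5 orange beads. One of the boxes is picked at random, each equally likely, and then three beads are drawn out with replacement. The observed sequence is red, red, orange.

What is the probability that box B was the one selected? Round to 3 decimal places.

0.153

The likelihood of the observed sequence under each hypothesis: P(data | box A) = (4/5)(4/5)(1/5) = 0.128; P(data | box B) = (1/6)(1/6)(5/6) = 0.023148.
The prior-weighted likelihoods are 1/2 · 0.128 = 0.064, 1/2 · 0.023148 = 0.011574; these sum to 0.075574.
So P(box B | data) = (0.011574) / (0.075574) = 0.15315.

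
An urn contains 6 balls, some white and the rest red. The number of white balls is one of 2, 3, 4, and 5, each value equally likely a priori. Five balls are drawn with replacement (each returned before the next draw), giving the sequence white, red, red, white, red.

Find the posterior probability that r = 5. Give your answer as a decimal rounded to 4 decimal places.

0.0383

For each hypothesis, P(data | H) works out to: P(data | r = 2) = (2/6)(4/6)(4/6)(2/6)(4/6) = 0.032922; P(data | r = 3) = (3/6)(3/6)(3/6)(3/6)(3/6) = 0.03125; P(data | r = 4) = (4/6)(2/6)(2/6)(4/6)(2/6) = 0.016461; P(data | r = 5) = (5/6)(1/6)(1/6)(5/6)(1/6) = 0.003215.
The prior-weighted likelihoods are 1/4 · 0.032922 = 0.0082305, 1/4 · 0.03125 = 0.0078125, 1/4 · 0.016461 = 0.0041152, 1/4 · 0.003215 = 0.00080376; with total 0.020962.
So P(r = 5 | data) = (0.00080376) / (0.020962) = 0.038344.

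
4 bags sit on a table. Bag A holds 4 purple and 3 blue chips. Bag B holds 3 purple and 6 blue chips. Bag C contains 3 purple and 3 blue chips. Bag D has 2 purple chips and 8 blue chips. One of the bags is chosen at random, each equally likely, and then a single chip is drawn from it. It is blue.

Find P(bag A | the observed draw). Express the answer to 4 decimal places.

Compute the likelihood of this draw for each case: P(data | bag A) = (3/7) = 3/7; P(data | bag B) = (6/9) = 2/3; P(data | bag C) = (3/6) = 1/2; P(data | bag D) = (8/10) = 4/5.
The prior-weighted likelihoods are 1/4 · 3/7 = 3/28, 1/4 · 2/3 = 1/6, 1/4 · 1/2 = 1/8, 1/4 · 4/5 = 1/5; summing to 503/840.
Therefore the posterior P(bag A | data) = (3/28) / (503/840) = 90/503.

0.1789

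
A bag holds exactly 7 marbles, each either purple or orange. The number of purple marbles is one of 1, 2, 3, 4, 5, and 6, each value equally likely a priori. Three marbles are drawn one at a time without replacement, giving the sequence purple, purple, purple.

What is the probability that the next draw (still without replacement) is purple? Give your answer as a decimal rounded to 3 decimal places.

Under each hypothesis, the probability of the observed sequence is: P(data | r = 1) = (1/7)(0/6) = 0; P(data | r = 2) = (2/7)(1/6)(0/5) = 0; P(data | r = 3) = (3/7)(2/6)(1/5) = 1/35; P(data | r = 4) = (4/7)(3/6)(2/5) = 4/35; P(data | r = 5) = (5/7)(4/6)(3/5) = 2/7; P(data | r = 6) = (6/7)(5/6)(4/5) = 4/7.
Weighting by the prior gives 1/6 · 0 = 0, 1/6 · 0 = 0, 1/6 · 1/35 = 1/210, 1/6 · 4/35 = 2/105, 1/6 · 2/7 = 1/21, 1/6 · 4/7 = 2/21; summing to 1/6.
Normalising, the posterior is P(r = 1 | data) = 0, P(r = 2 | data) = 0, P(r = 3 | data) = 1/35, P(r = 4 | data) = 4/35, P(r = 5 | data) = 2/7, P(r = 6 | data) = 4/7.
So P(purple next | data) = Σ P(purple next | H) P(H | data) = (0)(1/35) + (1/4)(4/35) + (1/2)(2/7) + (3/4)(4/7) = 3/5.

0.600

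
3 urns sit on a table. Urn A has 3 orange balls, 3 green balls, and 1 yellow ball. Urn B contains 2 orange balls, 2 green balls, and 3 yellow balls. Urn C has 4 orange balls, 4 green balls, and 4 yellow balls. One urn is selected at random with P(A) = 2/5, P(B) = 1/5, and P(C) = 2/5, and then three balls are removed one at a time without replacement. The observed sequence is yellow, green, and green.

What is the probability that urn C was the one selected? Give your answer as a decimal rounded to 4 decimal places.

Compute the likelihood of the observed sequence for each case: P(data | urn A) = (1/7)(3/6)(2/5) = 0.028571; P(data | urn B) = (3/7)(2/6)(1/5) = 0.028571; P(data | urn C) = (4/12)(4/11)(3/10) = 0.036364.
The prior-weighted likelihoods are 2/5 · 0.028571 = 0.011429, 1/5 · 0.028571 = 0.0057143, 2/5 · 0.036364 = 0.014545; summing to 0.031688.
Hence P(urn C | data) = (0.014545) / (0.031688) = 0.45902.

0.4590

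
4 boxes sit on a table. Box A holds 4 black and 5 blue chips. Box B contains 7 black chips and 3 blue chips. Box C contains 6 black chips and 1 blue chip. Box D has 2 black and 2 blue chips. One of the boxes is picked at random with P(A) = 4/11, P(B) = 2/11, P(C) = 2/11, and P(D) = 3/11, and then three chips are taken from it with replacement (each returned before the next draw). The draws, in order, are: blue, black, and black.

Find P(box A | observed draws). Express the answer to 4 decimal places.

0.3331

Compute the likelihood of the observed sequence for each case: P(data | box A) = (5/9)(4/9)(4/9) = 0.10974; P(data | box B) = (3/10)(7/10)(7/10) = 0.147; P(data | box C) = (1/7)(6/7)(6/7) = 0.10496; P(data | box D) = (2/4)(2/4)(2/4) = 0.125.
The prior-weighted likelihoods are 4/11 · 0.10974 = 0.039905, 2/11 · 0.147 = 0.026727, 2/11 · 0.10496 = 0.019083, 3/11 · 0.125 = 0.034091; these sum to 0.11981.
By Bayes' rule, P(box A | data) = (0.039905) / (0.11981) = 0.33308.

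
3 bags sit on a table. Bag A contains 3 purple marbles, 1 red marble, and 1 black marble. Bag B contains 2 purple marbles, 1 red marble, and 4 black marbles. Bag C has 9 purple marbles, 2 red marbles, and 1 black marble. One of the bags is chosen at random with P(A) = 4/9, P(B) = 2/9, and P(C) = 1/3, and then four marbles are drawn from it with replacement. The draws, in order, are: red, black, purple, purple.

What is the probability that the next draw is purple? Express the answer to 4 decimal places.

Compute the likelihood of the observed sequence for each case: P(data | bag A) = (1/5)(1/5)(3/5)(3/5) = 0.0144; P(data | bag B) = (1/7)(4/7)(2/7)(2/7) = 0.0066639; P(data | bag C) = (2/12)(1/12)(9/12)(9/12) = 0.0078125.
Weighting by the prior gives 4/9 · 0.0144 = 0.0064, 2/9 · 0.0066639 = 0.0014809, 1/3 · 0.0078125 = 0.0026042; summing to 0.010485.
Dividing through by the total gives posterior P(bag A | data) = 0.61039, P(bag B | data) = 0.14124, P(bag C | data) = 0.24837.
So P(purple next | data) = Σ P(purple next | H) P(H | data) = (3/5)(0.61039) + (2/7)(0.14124) + (3/4)(0.24837) = 0.59287.

0.5929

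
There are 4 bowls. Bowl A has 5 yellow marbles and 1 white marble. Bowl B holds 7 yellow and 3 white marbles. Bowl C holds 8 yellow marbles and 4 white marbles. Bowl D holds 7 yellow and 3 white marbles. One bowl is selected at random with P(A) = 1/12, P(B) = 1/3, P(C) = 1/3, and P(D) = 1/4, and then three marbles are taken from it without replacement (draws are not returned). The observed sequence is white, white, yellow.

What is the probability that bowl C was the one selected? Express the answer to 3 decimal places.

Under each hypothesis, the probability of the observed sequence is: P(data | bowl A) = (1/6)(0/5) = 0; P(data | bowl B) = (3/10)(2/9)(7/8) = 0.058333; P(data | bowl C) = (4/12)(3/11)(8/10) = 0.072727; P(data | bowl D) = (3/10)(2/9)(7/8) = 0.058333.
Weighting by the prior gives 1/12 · 0 = 0, 1/3 · 0.058333 = 0.019444, 1/3 · 0.072727 = 0.024242, 1/4 · 0.058333 = 0.014583; summing to 0.05827.
Therefore the posterior P(bowl C | data) = (0.024242) / (0.05827) = 0.41603.

0.416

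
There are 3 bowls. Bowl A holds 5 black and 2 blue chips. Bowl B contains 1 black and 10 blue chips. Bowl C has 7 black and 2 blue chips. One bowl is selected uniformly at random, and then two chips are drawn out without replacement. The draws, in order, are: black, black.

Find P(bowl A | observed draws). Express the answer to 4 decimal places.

0.4494

For each hypothesis, P(data | H) works out to: P(data | bowl A) = (5/7)(4/6) = 10/21; P(data | bowl B) = (1/11)(0/10) = 0; P(data | bowl C) = (7/9)(6/8) = 7/12.
Multiplying each by its prior: 1/3 · 10/21 = 10/63, 1/3 · 0 = 0, 1/3 · 7/12 = 7/36; summing to 89/252.
Therefore the posterior P(bowl A | data) = (10/63) / (89/252) = 40/89.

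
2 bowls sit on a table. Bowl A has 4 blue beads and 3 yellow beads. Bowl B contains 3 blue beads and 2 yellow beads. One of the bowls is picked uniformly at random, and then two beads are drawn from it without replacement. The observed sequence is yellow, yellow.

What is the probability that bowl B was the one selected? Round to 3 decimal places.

The likelihood of the observed sequence under each hypothesis: P(data | bowl A) = (3/7)(2/6) = 1/7; P(data | bowl B) = (2/5)(1/4) = 1/10.
Weighting by the prior gives 1/2 · 1/7 = 1/14, 1/2 · 1/10 = 1/20; summing to 17/140.
Hence P(bowl B | data) = (1/20) / (17/140) = 7/17.

0.412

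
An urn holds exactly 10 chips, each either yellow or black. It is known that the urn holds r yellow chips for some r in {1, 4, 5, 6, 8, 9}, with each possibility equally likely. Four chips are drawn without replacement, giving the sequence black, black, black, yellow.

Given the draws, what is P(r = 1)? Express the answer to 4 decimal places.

0.3529

Compute the likelihood of the observed sequence for each case: P(data | r = 1) = (9/10)(8/9)(7/8)(1/7) = 1/10; P(data | r = 4) = (6/10)(5/9)(4/8)(4/7) = 2/21; P(data | r = 5) = (5/10)(4/9)(3/8)(5/7) = 5/84; P(data | r = 6) = (4/10)(3/9)(2/8)(6/7) = 1/35; P(data | r = 8) = (2/10)(1/9)(0/8) = 0; P(data | r = 9) = (1/10)(0/9) = 0.
The prior-weighted likelihoods are 1/6 · 1/10 = 1/60, 1/6 · 2/21 = 1/63, 1/6 · 5/84 = 5/504, 1/6 · 1/35 = 1/210, 1/6 · 0 = 0, 1/6 · 0 = 0; with total 17/360.
By Bayes' rule, P(r = 1 | data) = (1/60) / (17/360) = 6/17.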